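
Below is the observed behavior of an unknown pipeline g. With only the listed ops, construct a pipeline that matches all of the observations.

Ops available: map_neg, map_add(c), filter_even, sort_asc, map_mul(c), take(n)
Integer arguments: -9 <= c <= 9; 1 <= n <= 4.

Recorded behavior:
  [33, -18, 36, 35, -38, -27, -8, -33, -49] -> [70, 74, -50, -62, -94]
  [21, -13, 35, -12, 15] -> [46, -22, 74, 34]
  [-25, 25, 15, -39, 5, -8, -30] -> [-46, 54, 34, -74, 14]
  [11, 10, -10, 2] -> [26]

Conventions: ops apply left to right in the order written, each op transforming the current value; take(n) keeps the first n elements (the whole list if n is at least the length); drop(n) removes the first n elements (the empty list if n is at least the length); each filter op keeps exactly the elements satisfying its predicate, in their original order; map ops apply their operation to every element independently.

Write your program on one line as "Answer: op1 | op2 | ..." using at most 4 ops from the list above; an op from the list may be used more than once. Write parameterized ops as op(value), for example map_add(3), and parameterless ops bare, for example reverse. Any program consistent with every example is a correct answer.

map_add(-7) | filter_even | map_add(9) | map_mul(2)

Check, running the answer program on each example:
  [33, -18, 36, 35, -38, -27, -8, -33, -49] -> [26, -25, 29, 28, -45, -34, -15, -40, -56] -> [26, 28, -34, -40, -56] -> [35, 37, -25, -31, -47] -> [70, 74, -50, -62, -94]
  [21, -13, 35, -12, 15] -> [14, -20, 28, -19, 8] -> [14, -20, 28, 8] -> [23, -11, 37, 17] -> [46, -22, 74, 34]
  [-25, 25, 15, -39, 5, -8, -30] -> [-32, 18, 8, -46, -2, -15, -37] -> [-32, 18, 8, -46, -2] -> [-23, 27, 17, -37, 7] -> [-46, 54, 34, -74, 14]
  [11, 10, -10, 2] -> [4, 3, -17, -5] -> [4] -> [13] -> [26]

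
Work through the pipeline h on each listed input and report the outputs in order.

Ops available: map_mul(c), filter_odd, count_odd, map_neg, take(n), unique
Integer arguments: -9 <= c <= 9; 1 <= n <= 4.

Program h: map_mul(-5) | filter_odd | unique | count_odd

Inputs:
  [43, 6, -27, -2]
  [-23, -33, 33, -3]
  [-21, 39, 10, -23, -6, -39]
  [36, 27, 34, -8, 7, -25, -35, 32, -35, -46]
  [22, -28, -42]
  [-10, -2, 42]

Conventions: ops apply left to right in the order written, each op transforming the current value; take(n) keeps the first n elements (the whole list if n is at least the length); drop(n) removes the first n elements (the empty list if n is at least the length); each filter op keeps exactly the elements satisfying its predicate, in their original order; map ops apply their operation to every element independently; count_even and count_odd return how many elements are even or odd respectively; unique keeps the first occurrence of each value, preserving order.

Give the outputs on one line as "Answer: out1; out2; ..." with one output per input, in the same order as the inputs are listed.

2; 4; 4; 4; 0; 0

Execution, op by op:
  [43, 6, -27, -2] -> [-215, -30, 135, 10] -> [-215, 135] -> [-215, 135] -> 2
  [-23, -33, 33, -3] -> [115, 165, -165, 15] -> [115, 165, -165, 15] -> [115, 165, -165, 15] -> 4
  [-21, 39, 10, -23, -6, -39] -> [105, -195, -50, 115, 30, 195] -> [105, -195, 115, 195] -> [105, -195, 115, 195] -> 4
  [36, 27, 34, -8, 7, -25, -35, 32, -35, -46] -> [-180, -135, -170, 40, -35, 125, 175, -160, 175, 230] -> [-135, -35, 125, 175, 175] -> [-135, -35, 125, 175] -> 4
  [22, -28, -42] -> [-110, 140, 210] -> [] -> [] -> 0
  [-10, -2, 42] -> [50, 10, -210] -> [] -> [] -> 0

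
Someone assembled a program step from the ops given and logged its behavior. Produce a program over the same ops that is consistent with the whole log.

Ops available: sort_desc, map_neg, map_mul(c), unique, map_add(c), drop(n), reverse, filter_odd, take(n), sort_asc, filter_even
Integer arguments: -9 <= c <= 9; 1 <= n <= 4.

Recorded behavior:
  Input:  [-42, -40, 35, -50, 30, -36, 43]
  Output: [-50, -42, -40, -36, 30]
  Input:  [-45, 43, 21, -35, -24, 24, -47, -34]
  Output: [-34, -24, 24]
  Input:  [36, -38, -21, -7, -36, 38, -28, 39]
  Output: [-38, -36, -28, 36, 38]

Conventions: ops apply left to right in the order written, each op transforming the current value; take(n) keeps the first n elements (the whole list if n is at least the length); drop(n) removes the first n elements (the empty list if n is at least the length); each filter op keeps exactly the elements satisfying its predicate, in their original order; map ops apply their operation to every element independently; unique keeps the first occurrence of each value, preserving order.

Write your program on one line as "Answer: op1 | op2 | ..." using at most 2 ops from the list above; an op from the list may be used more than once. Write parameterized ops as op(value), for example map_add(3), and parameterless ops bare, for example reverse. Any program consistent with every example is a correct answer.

sort_asc | filter_even

Check, running the answer program on each example:
  [-42, -40, 35, -50, 30, -36, 43] -> [-50, -42, -40, -36, 30, 35, 43] -> [-50, -42, -40, -36, 30]
  [-45, 43, 21, -35, -24, 24, -47, -34] -> [-47, -45, -35, -34, -24, 21, 24, 43] -> [-34, -24, 24]
  [36, -38, -21, -7, -36, 38, -28, 39] -> [-38, -36, -28, -21, -7, 36, 38, 39] -> [-38, -36, -28, 36, 38]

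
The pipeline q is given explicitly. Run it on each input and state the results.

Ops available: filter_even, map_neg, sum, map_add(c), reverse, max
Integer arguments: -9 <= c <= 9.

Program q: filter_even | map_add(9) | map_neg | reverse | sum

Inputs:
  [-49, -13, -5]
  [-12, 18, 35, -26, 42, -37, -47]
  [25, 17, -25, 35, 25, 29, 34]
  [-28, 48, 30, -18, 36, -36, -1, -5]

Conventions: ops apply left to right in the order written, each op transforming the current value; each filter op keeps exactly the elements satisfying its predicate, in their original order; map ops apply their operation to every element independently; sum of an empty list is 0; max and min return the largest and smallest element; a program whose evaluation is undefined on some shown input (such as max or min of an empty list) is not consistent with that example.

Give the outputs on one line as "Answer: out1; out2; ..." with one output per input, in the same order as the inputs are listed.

Execution, op by op:
  [-49, -13, -5] -> [] -> [] -> [] -> [] -> 0
  [-12, 18, 35, -26, 42, -37, -47] -> [-12, 18, -26, 42] -> [-3, 27, -17, 51] -> [3, -27, 17, -51] -> [-51, 17, -27, 3] -> -58
  [25, 17, -25, 35, 25, 29, 34] -> [34] -> [43] -> [-43] -> [-43] -> -43
  [-28, 48, 30, -18, 36, -36, -1, -5] -> [-28, 48, 30, -18, 36, -36] -> [-19, 57, 39, -9, 45, -27] -> [19, -57, -39, 9, -45, 27] -> [27, -45, 9, -39, -57, 19] -> -86

0; -58; -43; -86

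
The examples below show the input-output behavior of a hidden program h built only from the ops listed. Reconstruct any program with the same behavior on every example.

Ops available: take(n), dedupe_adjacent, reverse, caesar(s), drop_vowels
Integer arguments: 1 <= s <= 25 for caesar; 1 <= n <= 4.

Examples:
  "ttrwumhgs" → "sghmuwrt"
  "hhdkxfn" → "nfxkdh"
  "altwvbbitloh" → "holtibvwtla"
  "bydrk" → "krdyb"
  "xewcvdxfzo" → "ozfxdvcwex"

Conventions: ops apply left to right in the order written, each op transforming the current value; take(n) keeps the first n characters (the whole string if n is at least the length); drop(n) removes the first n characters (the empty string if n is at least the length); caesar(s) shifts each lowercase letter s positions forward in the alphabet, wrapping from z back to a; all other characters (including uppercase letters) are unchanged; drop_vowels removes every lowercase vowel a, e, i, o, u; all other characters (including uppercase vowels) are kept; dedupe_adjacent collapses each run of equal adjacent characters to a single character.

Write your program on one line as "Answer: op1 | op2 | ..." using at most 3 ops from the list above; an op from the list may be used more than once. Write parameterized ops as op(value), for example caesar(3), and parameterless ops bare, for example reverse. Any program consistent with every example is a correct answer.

reverse | dedupe_adjacent

Check, running the answer program on each example:
  "ttrwumhgs" -> "sghmuwrtt" -> "sghmuwrt"
  "hhdkxfn" -> "nfxkdhh" -> "nfxkdh"
  "altwvbbitloh" -> "holtibbvwtla" -> "holtibvwtla"
  "bydrk" -> "krdyb" -> "krdyb"
  "xewcvdxfzo" -> "ozfxdvcwex" -> "ozfxdvcwex"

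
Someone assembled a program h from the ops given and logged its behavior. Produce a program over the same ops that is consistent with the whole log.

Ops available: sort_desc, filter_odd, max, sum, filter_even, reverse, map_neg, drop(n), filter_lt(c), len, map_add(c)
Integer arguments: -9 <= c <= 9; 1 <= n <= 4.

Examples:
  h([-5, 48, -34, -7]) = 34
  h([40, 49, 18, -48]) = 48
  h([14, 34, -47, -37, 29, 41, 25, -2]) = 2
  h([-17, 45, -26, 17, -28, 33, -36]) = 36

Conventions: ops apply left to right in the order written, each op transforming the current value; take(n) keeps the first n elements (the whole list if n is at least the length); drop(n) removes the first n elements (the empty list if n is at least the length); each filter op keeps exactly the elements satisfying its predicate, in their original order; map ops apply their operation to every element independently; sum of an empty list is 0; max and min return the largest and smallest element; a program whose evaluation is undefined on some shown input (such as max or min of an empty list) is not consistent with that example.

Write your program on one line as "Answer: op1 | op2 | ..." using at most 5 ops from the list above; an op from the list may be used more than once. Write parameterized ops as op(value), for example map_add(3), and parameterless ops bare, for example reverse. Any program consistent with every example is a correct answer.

sort_desc | map_neg | reverse | filter_even | max

Check, running the answer program on each example:
  [-5, 48, -34, -7] -> [48, -5, -7, -34] -> [-48, 5, 7, 34] -> [34, 7, 5, -48] -> [34, -48] -> 34
  [40, 49, 18, -48] -> [49, 40, 18, -48] -> [-49, -40, -18, 48] -> [48, -18, -40, -49] -> [48, -18, -40] -> 48
  [14, 34, -47, -37, 29, 41, 25, -2] -> [41, 34, 29, 25, 14, -2, -37, -47] -> [-41, -34, -29, -25, -14, 2, 37, 47] -> [47, 37, 2, -14, -25, -29, -34, -41] -> [2, -14, -34] -> 2
  [-17, 45, -26, 17, -28, 33, -36] -> [45, 33, 17, -17, -26, -28, -36] -> [-45, -33, -17, 17, 26, 28, 36] -> [36, 28, 26, 17, -17, -33, -45] -> [36, 28, 26] -> 36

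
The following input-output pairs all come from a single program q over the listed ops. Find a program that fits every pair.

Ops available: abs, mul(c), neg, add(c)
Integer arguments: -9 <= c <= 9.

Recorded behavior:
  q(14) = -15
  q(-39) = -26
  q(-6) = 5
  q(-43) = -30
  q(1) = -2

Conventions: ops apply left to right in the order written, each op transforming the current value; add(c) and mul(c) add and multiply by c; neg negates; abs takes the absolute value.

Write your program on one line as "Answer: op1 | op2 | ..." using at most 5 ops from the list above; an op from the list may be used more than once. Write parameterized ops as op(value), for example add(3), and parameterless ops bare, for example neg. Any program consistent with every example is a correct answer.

add(7) | abs | neg | add(-2) | add(8)

Check, running the answer program on each example:
  14 -> 21 -> 21 -> -21 -> -23 -> -15
  -39 -> -32 -> 32 -> -32 -> -34 -> -26
  -6 -> 1 -> 1 -> -1 -> -3 -> 5
  -43 -> -36 -> 36 -> -36 -> -38 -> -30
  1 -> 8 -> 8 -> -8 -> -10 -> -2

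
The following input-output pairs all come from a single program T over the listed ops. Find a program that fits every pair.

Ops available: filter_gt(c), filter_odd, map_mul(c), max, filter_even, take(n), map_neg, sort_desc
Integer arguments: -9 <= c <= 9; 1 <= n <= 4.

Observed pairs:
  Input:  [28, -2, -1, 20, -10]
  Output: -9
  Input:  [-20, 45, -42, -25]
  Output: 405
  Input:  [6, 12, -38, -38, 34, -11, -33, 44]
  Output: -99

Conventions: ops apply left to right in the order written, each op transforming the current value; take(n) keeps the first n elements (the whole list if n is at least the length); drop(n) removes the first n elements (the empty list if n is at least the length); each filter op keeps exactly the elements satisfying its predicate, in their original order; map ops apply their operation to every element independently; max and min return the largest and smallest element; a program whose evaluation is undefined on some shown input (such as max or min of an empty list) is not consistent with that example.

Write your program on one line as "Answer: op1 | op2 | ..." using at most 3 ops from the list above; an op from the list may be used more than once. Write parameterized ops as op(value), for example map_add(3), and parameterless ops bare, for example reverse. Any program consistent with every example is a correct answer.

filter_odd | map_mul(9) | max

Check, running the answer program on each example:
  [28, -2, -1, 20, -10] -> [-1] -> [-9] -> -9
  [-20, 45, -42, -25] -> [45, -25] -> [405, -225] -> 405
  [6, 12, -38, -38, 34, -11, -33, 44] -> [-11, -33] -> [-99, -297] -> -99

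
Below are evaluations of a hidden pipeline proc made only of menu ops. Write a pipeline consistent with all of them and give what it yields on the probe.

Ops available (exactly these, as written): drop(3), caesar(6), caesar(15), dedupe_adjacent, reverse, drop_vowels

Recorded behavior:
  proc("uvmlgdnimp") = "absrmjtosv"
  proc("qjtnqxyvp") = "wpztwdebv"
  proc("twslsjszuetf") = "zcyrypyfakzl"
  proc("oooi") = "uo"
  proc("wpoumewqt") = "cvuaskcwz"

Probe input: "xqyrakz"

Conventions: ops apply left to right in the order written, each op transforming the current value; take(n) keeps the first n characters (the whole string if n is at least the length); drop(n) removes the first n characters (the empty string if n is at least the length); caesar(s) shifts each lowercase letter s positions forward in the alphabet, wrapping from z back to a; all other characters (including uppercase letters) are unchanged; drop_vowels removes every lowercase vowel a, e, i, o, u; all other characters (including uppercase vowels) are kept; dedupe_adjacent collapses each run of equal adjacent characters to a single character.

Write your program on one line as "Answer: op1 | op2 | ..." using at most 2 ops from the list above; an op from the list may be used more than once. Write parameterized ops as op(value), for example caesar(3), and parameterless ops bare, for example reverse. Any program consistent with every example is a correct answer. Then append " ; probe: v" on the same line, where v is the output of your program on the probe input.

dedupe_adjacent | caesar(6) ; probe: "dwexgqf"

Check, running the answer program on each example:
  "uvmlgdnimp" -> "uvmlgdnimp" -> "absrmjtosv"
  "qjtnqxyvp" -> "qjtnqxyvp" -> "wpztwdebv"
  "twslsjszuetf" -> "twslsjszuetf" -> "zcyrypyfakzl"
  "oooi" -> "oi" -> "uo"
  "wpoumewqt" -> "wpoumewqt" -> "cvuaskcwz"
  probe: "xqyrakz" -> "xqyrakz" -> "dwexgqf"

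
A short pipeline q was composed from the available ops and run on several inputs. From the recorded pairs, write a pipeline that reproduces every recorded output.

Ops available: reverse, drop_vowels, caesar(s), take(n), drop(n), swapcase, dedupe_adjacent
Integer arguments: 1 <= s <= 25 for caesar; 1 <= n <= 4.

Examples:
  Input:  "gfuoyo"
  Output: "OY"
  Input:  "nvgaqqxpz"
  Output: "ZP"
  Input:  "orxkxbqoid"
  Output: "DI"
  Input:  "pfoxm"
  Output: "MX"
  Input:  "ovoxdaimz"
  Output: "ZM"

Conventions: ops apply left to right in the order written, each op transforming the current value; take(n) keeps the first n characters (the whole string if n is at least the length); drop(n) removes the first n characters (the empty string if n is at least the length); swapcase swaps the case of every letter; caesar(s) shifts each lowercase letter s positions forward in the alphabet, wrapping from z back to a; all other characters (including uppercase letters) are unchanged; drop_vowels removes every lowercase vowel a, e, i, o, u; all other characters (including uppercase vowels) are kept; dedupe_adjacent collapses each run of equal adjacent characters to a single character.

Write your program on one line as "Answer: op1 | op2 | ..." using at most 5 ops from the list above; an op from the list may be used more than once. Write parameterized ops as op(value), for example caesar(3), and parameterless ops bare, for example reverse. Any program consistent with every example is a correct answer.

drop(3) | swapcase | reverse | take(2)

Check, running the answer program on each example:
  "gfuoyo" -> "oyo" -> "OYO" -> "OYO" -> "OY"
  "nvgaqqxpz" -> "aqqxpz" -> "AQQXPZ" -> "ZPXQQA" -> "ZP"
  "orxkxbqoid" -> "kxbqoid" -> "KXBQOID" -> "DIOQBXK" -> "DI"
  "pfoxm" -> "xm" -> "XM" -> "MX" -> "MX"
  "ovoxdaimz" -> "xdaimz" -> "XDAIMZ" -> "ZMIADX" -> "ZM"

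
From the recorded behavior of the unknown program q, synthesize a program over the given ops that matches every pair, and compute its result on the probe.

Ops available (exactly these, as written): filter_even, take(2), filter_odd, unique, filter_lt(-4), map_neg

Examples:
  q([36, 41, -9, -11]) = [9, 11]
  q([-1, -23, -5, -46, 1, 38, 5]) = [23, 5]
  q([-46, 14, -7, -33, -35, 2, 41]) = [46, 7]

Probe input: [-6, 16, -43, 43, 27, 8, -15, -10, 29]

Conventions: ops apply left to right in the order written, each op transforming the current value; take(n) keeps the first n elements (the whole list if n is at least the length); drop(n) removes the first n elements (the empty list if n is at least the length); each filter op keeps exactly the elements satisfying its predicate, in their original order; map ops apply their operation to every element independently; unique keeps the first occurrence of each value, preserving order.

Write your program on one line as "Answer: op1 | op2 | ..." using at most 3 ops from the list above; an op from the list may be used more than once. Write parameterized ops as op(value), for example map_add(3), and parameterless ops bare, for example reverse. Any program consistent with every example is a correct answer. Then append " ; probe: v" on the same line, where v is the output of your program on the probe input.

filter_lt(-4) | map_neg | take(2) ; probe: [6, 43]

Check, running the answer program on each example:
  [36, 41, -9, -11] -> [-9, -11] -> [9, 11] -> [9, 11]
  [-1, -23, -5, -46, 1, 38, 5] -> [-23, -5, -46] -> [23, 5, 46] -> [23, 5]
  [-46, 14, -7, -33, -35, 2, 41] -> [-46, -7, -33, -35] -> [46, 7, 33, 35] -> [46, 7]
  probe: [-6, 16, -43, 43, 27, 8, -15, -10, 29] -> [-6, -43, -15, -10] -> [6, 43, 15, 10] -> [6, 43]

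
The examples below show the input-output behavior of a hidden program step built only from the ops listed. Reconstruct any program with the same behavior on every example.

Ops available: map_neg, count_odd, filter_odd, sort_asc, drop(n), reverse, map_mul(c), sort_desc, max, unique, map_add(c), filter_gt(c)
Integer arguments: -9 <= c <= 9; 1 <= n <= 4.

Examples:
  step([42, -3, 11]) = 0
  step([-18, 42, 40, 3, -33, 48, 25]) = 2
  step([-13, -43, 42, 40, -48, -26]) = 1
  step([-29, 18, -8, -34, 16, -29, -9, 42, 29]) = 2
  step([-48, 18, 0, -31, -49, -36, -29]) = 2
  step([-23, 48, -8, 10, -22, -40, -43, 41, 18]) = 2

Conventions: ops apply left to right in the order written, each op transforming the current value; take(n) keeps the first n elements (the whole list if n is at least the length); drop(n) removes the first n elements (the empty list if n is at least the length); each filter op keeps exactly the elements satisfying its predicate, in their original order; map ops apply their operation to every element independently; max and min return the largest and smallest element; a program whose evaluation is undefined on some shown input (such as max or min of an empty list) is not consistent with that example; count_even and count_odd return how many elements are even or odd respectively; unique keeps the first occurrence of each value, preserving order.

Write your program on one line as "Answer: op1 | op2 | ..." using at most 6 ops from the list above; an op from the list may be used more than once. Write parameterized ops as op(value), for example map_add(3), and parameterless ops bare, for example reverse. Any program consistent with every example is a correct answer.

sort_asc | map_neg | unique | drop(2) | filter_odd | count_odd

Check, running the answer program on each example:
  [42, -3, 11] -> [-3, 11, 42] -> [3, -11, -42] -> [3, -11, -42] -> [-42] -> [] -> 0
  [-18, 42, 40, 3, -33, 48, 25] -> [-33, -18, 3, 25, 40, 42, 48] -> [33, 18, -3, -25, -40, -42, -48] -> [33, 18, -3, -25, -40, -42, -48] -> [-3, -25, -40, -42, -48] -> [-3, -25] -> 2
  [-13, -43, 42, 40, -48, -26] -> [-48, -43, -26, -13, 40, 42] -> [48, 43, 26, 13, -40, -42] -> [48, 43, 26, 13, -40, -42] -> [26, 13, -40, -42] -> [13] -> 1
  [-29, 18, -8, -34, 16, -29, -9, 42, 29] -> [-34, -29, -29, -9, -8, 16, 18, 29, 42] -> [34, 29, 29, 9, 8, -16, -18, -29, -42] -> [34, 29, 9, 8, -16, -18, -29, -42] -> [9, 8, -16, -18, -29, -42] -> [9, -29] -> 2
  [-48, 18, 0, -31, -49, -36, -29] -> [-49, -48, -36, -31, -29, 0, 18] -> [49, 48, 36, 31, 29, 0, -18] -> [49, 48, 36, 31, 29, 0, -18] -> [36, 31, 29, 0, -18] -> [31, 29] -> 2
  [-23, 48, -8, 10, -22, -40, -43, 41, 18] -> [-43, -40, -23, -22, -8, 10, 18, 41, 48] -> [43, 40, 23, 22, 8, -10, -18, -41, -48] -> [43, 40, 23, 22, 8, -10, -18, -41, -48] -> [23, 22, 8, -10, -18, -41, -48] -> [23, -41] -> 2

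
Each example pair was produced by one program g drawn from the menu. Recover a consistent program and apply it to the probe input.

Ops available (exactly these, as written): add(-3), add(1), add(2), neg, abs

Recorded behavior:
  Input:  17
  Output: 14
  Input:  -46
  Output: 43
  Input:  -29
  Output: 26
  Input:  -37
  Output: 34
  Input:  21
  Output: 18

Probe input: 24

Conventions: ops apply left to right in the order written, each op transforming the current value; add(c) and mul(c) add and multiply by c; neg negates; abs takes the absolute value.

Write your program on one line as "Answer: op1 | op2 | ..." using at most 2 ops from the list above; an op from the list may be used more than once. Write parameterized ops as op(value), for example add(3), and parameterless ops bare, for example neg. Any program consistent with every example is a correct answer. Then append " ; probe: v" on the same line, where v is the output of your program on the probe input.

abs | add(-3) ; probe: 21

Check, running the answer program on each example:
  17 -> 17 -> 14
  -46 -> 46 -> 43
  -29 -> 29 -> 26
  -37 -> 37 -> 34
  21 -> 21 -> 18
  probe: 24 -> 24 -> 21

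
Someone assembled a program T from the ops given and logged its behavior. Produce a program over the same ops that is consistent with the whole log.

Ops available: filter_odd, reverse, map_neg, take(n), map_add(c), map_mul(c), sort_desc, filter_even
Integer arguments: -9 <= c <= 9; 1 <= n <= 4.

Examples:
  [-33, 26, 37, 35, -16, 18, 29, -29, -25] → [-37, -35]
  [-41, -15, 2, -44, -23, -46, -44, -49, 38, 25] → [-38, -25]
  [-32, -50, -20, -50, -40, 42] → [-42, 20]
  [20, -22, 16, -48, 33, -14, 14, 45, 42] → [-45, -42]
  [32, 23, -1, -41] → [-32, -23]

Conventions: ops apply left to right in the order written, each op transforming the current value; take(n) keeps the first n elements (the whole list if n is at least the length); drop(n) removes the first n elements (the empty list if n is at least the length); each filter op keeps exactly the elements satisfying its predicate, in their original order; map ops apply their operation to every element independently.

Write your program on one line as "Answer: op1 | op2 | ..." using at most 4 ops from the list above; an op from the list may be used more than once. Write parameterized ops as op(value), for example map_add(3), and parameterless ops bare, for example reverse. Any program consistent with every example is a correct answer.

map_neg | sort_desc | reverse | take(2)

Check, running the answer program on each example:
  [-33, 26, 37, 35, -16, 18, 29, -29, -25] -> [33, -26, -37, -35, 16, -18, -29, 29, 25] -> [33, 29, 25, 16, -18, -26, -29, -35, -37] -> [-37, -35, -29, -26, -18, 16, 25, 29, 33] -> [-37, -35]
  [-41, -15, 2, -44, -23, -46, -44, -49, 38, 25] -> [41, 15, -2, 44, 23, 46, 44, 49, -38, -25] -> [49, 46, 44, 44, 41, 23, 15, -2, -25, -38] -> [-38, -25, -2, 15, 23, 41, 44, 44, 46, 49] -> [-38, -25]
  [-32, -50, -20, -50, -40, 42] -> [32, 50, 20, 50, 40, -42] -> [50, 50, 40, 32, 20, -42] -> [-42, 20, 32, 40, 50, 50] -> [-42, 20]
  [20, -22, 16, -48, 33, -14, 14, 45, 42] -> [-20, 22, -16, 48, -33, 14, -14, -45, -42] -> [48, 22, 14, -14, -16, -20, -33, -42, -45] -> [-45, -42, -33, -20, -16, -14, 14, 22, 48] -> [-45, -42]
  [32, 23, -1, -41] -> [-32, -23, 1, 41] -> [41, 1, -23, -32] -> [-32, -23, 1, 41] -> [-32, -23]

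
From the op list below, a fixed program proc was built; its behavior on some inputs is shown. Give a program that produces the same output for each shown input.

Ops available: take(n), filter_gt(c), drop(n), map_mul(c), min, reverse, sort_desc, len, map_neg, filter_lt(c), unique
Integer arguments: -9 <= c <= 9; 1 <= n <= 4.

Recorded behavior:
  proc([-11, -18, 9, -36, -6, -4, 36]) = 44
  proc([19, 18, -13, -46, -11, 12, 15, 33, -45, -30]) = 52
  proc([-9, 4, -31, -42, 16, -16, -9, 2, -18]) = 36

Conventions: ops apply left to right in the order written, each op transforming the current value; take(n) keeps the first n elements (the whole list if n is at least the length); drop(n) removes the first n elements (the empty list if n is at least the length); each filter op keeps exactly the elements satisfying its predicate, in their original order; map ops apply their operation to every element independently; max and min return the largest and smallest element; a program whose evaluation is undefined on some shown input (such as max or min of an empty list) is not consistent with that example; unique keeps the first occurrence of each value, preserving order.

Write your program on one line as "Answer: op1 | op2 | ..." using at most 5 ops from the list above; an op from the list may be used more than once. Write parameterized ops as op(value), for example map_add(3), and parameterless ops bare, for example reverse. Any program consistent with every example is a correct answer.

take(4) | filter_lt(0) | map_mul(-4) | min

Check, running the answer program on each example:
  [-11, -18, 9, -36, -6, -4, 36] -> [-11, -18, 9, -36] -> [-11, -18, -36] -> [44, 72, 144] -> 44
  [19, 18, -13, -46, -11, 12, 15, 33, -45, -30] -> [19, 18, -13, -46] -> [-13, -46] -> [52, 184] -> 52
  [-9, 4, -31, -42, 16, -16, -9, 2, -18] -> [-9, 4, -31, -42] -> [-9, -31, -42] -> [36, 124, 168] -> 36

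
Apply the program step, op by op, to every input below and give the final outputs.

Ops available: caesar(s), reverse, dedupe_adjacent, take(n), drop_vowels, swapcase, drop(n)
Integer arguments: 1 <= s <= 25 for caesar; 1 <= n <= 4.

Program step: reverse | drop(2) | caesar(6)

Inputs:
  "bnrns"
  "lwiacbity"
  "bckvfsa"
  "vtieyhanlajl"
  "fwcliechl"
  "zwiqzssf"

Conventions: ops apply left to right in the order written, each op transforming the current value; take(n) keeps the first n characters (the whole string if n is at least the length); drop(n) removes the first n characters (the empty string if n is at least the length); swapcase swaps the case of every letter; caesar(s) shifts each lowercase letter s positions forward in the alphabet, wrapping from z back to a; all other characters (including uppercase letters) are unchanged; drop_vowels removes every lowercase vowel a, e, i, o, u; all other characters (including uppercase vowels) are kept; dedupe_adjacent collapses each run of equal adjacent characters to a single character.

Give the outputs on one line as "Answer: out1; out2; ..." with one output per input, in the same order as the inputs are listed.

Execution, op by op:
  "bnrns" -> "snrnb" -> "rnb" -> "xth"
  "lwiacbity" -> "ytibcaiwl" -> "ibcaiwl" -> "ohigocr"
  "bckvfsa" -> "asfvkcb" -> "fvkcb" -> "lbqih"
  "vtieyhanlajl" -> "ljalnahyeitv" -> "alnahyeitv" -> "grtgnekozb"
  "fwcliechl" -> "lhceilcwf" -> "ceilcwf" -> "ikoricl"
  "zwiqzssf" -> "fsszqiwz" -> "szqiwz" -> "yfwocf"

"xth"; "ohigocr"; "lbqih"; "grtgnekozb"; "ikoricl"; "yfwocf"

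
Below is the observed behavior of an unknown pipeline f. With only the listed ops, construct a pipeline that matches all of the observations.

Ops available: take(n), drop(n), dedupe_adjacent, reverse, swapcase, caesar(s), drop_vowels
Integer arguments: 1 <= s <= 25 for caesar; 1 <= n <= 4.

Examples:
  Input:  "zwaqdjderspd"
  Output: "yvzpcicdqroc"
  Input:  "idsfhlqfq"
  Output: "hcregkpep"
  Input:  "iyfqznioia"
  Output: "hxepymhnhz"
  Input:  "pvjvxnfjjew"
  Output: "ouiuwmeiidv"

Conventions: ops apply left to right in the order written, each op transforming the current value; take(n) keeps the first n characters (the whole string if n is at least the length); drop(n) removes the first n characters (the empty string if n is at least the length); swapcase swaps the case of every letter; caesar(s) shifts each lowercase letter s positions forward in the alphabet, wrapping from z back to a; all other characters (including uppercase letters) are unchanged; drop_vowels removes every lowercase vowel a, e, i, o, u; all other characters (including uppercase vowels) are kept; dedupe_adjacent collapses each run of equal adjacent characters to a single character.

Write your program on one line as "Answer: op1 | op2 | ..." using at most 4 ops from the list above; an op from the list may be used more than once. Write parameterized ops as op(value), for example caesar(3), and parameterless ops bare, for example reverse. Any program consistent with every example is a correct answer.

reverse | caesar(25) | reverse

Check, running the answer program on each example:
  "zwaqdjderspd" -> "dpsredjdqawz" -> "corqdcicpzvy" -> "yvzpcicdqroc"
  "idsfhlqfq" -> "qfqlhfsdi" -> "pepkgerch" -> "hcregkpep"
  "iyfqznioia" -> "aioinzqfyi" -> "zhnhmypexh" -> "hxepymhnhz"
  "pvjvxnfjjew" -> "wejjfnxvjvp" -> "vdiiemwuiuo" -> "ouiuwmeiidv"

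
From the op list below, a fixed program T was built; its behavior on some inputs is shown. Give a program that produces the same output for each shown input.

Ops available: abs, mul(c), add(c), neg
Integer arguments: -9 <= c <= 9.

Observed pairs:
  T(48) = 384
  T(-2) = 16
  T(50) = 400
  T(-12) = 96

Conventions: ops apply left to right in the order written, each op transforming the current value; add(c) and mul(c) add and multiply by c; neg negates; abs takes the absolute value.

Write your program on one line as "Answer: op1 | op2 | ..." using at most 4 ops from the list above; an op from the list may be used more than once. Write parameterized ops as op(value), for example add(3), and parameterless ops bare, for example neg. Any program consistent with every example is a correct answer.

mul(-8) | neg | abs

Check, running the answer program on each example:
  48 -> -384 -> 384 -> 384
  -2 -> 16 -> -16 -> 16
  50 -> -400 -> 400 -> 400
  -12 -> 96 -> -96 -> 96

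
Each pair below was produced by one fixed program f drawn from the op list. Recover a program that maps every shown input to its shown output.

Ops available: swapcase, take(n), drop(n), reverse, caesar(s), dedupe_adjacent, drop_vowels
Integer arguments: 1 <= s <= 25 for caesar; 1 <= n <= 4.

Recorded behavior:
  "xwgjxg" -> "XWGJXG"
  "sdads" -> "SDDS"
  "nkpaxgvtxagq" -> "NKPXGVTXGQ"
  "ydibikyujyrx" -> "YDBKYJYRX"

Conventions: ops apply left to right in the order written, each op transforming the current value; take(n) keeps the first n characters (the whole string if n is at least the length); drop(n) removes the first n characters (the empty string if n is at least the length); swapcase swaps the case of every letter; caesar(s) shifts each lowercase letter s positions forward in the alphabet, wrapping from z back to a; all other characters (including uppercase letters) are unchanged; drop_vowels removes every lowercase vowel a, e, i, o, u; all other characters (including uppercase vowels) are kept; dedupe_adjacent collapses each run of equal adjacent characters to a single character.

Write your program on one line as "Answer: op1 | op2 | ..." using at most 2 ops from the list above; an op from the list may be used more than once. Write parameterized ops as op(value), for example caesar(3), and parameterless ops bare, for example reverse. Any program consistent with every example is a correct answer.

drop_vowels | swapcase

Check, running the answer program on each example:
  "xwgjxg" -> "xwgjxg" -> "XWGJXG"
  "sdads" -> "sdds" -> "SDDS"
  "nkpaxgvtxagq" -> "nkpxgvtxgq" -> "NKPXGVTXGQ"
  "ydibikyujyrx" -> "ydbkyjyrx" -> "YDBKYJYRX"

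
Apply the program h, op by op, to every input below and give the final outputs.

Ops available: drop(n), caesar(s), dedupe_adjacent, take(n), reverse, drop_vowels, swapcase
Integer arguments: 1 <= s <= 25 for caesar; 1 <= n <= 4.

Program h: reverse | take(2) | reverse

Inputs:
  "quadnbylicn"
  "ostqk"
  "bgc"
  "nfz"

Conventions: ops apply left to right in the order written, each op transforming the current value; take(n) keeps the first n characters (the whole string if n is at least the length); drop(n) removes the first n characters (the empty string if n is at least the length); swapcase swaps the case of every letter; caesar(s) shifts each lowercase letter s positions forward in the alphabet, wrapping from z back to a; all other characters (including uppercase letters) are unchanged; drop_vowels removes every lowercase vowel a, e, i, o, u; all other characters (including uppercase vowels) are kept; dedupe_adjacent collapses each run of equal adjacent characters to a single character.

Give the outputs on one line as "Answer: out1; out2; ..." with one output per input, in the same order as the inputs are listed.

"cn"; "qk"; "gc"; "fz"

Execution, op by op:
  "quadnbylicn" -> "ncilybndauq" -> "nc" -> "cn"
  "ostqk" -> "kqtso" -> "kq" -> "qk"
  "bgc" -> "cgb" -> "cg" -> "gc"
  "nfz" -> "zfn" -> "zf" -> "fz"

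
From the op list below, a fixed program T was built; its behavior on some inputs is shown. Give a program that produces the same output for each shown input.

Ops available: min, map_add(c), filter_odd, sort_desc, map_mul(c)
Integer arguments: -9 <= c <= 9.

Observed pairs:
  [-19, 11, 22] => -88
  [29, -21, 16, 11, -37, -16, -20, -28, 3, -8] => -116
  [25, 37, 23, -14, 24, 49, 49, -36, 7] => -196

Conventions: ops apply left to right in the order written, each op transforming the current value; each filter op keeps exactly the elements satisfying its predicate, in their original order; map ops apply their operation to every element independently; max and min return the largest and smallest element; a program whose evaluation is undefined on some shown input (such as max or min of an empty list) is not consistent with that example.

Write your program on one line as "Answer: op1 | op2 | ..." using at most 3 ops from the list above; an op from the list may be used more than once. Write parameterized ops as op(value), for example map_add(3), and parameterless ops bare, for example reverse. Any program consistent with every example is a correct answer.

map_mul(-4) | min

Check, running the answer program on each example:
  [-19, 11, 22] -> [76, -44, -88] -> -88
  [29, -21, 16, 11, -37, -16, -20, -28, 3, -8] -> [-116, 84, -64, -44, 148, 64, 80, 112, -12, 32] -> -116
  [25, 37, 23, -14, 24, 49, 49, -36, 7] -> [-100, -148, -92, 56, -96, -196, -196, 144, -28] -> -196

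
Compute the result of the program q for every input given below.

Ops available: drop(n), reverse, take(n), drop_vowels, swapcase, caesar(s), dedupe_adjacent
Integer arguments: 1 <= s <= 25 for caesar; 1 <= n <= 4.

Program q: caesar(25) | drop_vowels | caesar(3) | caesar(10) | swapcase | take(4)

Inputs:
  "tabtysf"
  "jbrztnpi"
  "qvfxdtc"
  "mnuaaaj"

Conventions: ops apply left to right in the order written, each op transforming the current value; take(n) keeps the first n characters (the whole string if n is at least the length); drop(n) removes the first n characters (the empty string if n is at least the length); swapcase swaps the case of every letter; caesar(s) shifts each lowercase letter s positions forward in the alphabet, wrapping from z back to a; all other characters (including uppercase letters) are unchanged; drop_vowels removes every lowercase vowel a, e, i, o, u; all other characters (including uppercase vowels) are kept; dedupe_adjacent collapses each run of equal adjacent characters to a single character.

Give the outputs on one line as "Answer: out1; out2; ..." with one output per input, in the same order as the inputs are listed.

"FMFK"; "DLFZ"; "CJPF"; "YZGM"

Execution, op by op:
  "tabtysf" -> "szasxre" -> "szsxr" -> "vcvau" -> "fmfke" -> "FMFKE" -> "FMFK"
  "jbrztnpi" -> "iaqysmoh" -> "qysmh" -> "tbvpk" -> "dlfzu" -> "DLFZU" -> "DLFZ"
  "qvfxdtc" -> "puewcsb" -> "pwcsb" -> "szfve" -> "cjpfo" -> "CJPFO" -> "CJPF"
  "mnuaaaj" -> "lmtzzzi" -> "lmtzzz" -> "opwccc" -> "yzgmmm" -> "YZGMMM" -> "YZGM"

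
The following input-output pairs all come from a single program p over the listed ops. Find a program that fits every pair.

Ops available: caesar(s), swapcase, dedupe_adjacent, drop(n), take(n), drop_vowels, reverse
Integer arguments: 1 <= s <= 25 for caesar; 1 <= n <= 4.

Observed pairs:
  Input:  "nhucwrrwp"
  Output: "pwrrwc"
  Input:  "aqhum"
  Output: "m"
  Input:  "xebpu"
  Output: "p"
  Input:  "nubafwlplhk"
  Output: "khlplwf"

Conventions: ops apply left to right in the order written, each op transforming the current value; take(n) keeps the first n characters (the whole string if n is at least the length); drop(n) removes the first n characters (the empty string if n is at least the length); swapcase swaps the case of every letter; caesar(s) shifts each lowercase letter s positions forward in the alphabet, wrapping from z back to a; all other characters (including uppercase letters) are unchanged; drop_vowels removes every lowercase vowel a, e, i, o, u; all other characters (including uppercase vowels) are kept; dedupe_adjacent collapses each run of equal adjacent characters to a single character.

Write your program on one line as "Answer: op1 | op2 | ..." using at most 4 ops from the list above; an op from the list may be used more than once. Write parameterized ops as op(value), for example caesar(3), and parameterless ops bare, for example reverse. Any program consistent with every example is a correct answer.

drop(3) | drop_vowels | reverse

Check, running the answer program on each example:
  "nhucwrrwp" -> "cwrrwp" -> "cwrrwp" -> "pwrrwc"
  "aqhum" -> "um" -> "m" -> "m"
  "xebpu" -> "pu" -> "p" -> "p"
  "nubafwlplhk" -> "afwlplhk" -> "fwlplhk" -> "khlplwf"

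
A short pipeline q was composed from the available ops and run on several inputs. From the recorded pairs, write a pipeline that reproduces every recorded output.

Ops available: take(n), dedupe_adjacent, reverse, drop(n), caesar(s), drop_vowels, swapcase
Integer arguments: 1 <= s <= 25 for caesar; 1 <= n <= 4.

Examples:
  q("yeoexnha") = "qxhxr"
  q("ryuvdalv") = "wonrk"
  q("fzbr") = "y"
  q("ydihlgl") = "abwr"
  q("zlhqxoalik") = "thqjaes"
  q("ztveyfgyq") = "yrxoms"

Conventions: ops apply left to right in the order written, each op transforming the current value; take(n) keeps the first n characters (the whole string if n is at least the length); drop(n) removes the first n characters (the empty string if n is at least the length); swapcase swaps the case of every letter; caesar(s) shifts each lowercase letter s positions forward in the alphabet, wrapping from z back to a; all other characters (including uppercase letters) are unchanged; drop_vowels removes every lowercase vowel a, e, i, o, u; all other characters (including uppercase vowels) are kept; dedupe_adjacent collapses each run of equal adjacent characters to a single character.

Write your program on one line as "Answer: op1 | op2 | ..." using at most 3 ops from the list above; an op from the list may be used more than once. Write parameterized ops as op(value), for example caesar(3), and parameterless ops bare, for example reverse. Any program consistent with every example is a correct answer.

caesar(19) | reverse | drop(3)

Check, running the answer program on each example:
  "yeoexnha" -> "rxhxqgat" -> "tagqxhxr" -> "qxhxr"
  "ryuvdalv" -> "krnowteo" -> "oetwonrk" -> "wonrk"
  "fzbr" -> "ysuk" -> "kusy" -> "y"
  "ydihlgl" -> "rwbaeze" -> "ezeabwr" -> "abwr"
  "zlhqxoalik" -> "seajqhtebd" -> "dbethqjaes" -> "thqjaes"
  "ztveyfgyq" -> "smoxryzrj" -> "jrzyrxoms" -> "yrxoms"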